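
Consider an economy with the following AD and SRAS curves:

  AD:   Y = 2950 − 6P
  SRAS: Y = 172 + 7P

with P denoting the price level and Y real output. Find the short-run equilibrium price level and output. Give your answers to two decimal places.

P = 213.69, Y = 1667.85

Set AD = SRAS: 2950 − 6P = 172 + 7P, so 2778 = 13P and P = 213.69.
Substituting into AD, Y = 2950 − 6P = 1667.85.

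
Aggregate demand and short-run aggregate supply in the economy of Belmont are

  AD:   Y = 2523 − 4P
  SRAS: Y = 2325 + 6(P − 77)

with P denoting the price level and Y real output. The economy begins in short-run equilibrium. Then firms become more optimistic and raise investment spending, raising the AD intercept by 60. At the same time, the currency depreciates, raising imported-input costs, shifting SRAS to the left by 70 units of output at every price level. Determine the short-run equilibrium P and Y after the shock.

After both shocks: AD is Y = 2583 − 4P and SRAS is Y = 1793 + 6P.
Setting them equal: 790 = 10P, so P = 79.
Y = 2583 − 4·79 = 2267.

P = 79, Y = 2267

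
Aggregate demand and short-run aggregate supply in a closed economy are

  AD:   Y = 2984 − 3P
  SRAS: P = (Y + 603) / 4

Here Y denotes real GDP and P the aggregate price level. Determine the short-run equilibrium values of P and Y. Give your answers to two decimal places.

P = 512.43, Y = 1446.71

Rearrange SRAS to Y = 4P − 603.
Set AD = SRAS: 2984 − 3P = 4P − 603, so 3587 = 7P and P = 512.43.
Substituting into AD, Y = 2984 − 3P = 1446.71.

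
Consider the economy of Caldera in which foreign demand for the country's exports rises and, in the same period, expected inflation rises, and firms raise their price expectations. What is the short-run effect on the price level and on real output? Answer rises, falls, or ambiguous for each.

The first event is a positive demand shock: AD shifts right, which by itself pushes P up and Y up.
The second is an adverse supply shock: SRAS shifts left, which by itself pushes P up and Y down.
Both shocks push P up, so P rises. The two shocks push Y in opposite directions, so the effect on Y is ambiguous.

Price level: rises; output: ambiguous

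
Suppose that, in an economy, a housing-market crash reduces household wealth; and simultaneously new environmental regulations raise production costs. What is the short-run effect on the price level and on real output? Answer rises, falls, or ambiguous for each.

The first event is a negative demand shock: AD shifts left, which by itself pushes P down and Y down.
The second is an adverse supply shock: SRAS shifts left, which by itself pushes P up and Y down.
The two shocks push P in opposite directions, so the effect on P is ambiguous. Both shocks push Y down, so Y falls.

Price level: ambiguous; output: falls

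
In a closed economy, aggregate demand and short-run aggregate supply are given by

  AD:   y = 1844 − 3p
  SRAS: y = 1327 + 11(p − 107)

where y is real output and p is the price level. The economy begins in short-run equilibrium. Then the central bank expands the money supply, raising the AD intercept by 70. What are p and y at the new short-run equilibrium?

This is a positive demand shock: AD shifts right.
New AD: y = 1914 − 3p.
SRAS can be written y = 150 + 11p.
Set AD = SRAS: 1914 − 3p = 150 + 11p, so 1764 = 14p and p = 126.
y = 1914 − 3·126 = 1536.

p = 126, y = 1536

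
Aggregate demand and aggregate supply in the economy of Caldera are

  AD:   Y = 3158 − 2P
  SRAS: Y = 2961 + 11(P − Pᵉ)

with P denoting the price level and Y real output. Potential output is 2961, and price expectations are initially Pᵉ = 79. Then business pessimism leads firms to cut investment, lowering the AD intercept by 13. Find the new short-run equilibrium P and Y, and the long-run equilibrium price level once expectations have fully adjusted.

Short run: P = 81, Y = 2983. Long run: P = 92.

AD shifts left: new AD is Y = 3145 − 2P. With Pᵉ = 79, SRAS is Y = 2092 + 11P.
Short run: 3145 − 2P = 2092 + 11P gives 1053 = 13P, so P = 81 and Y = 3145 − 2·81 = 2983.
Y = 2983 is above potential 2961; expectations adjust and SRAS shifts left until Y = 2961.
Long run: on the new AD curve, 2961 = 3145 − 2P gives P = 92.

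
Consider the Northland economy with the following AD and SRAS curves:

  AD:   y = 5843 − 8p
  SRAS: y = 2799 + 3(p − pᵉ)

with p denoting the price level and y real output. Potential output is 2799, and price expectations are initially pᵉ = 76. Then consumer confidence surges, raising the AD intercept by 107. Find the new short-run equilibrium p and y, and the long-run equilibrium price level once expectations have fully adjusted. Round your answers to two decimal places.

AD shifts right: new AD is y = 5950 − 8p. With pᵉ = 76, SRAS is y = 2571 + 3p.
Short run: 5950 − 8p = 2571 + 3p gives 3379 = 11p, so p = 307.18 and y = 5950 − 8p = 3492.55.
y = 3492.55 is above potential 2799; expectations adjust and SRAS shifts left until y = 2799.
Long run: on the new AD curve, 2799 = 5950 − 8p gives p = 393.88.

Short run: p = 307.18, y = 3492.55. Long run: p = 393.88.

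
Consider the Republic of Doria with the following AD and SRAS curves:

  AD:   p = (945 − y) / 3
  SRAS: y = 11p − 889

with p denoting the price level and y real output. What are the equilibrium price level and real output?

p = 131, y = 552

Rearrange AD to y = 945 − 3p.
Set AD = SRAS: 945 − 3p = 11p − 889, so 1834 = 14p and p = 131.
Then y = 945 − 3·131 = 552.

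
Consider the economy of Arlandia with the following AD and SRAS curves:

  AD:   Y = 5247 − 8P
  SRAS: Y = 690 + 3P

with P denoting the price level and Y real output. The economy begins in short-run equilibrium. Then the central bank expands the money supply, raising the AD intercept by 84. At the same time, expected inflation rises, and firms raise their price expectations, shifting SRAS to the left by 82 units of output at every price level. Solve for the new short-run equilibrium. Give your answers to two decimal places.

P = 429.36, Y = 1896.09

After both shocks: AD is Y = 5331 − 8P and SRAS is Y = 608 + 3P.
Setting them equal: 4723 = 11P, so P = 429.36.
Substituting into AD, Y = 1896.09.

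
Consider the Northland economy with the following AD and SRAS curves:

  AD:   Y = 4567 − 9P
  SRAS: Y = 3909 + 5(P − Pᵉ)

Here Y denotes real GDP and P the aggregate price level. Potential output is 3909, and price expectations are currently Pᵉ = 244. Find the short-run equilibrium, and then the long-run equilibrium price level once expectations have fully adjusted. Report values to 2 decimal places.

Short run: P = 134.14, Y = 3359.71. Long run: P = 73.11.

Short run: with Pᵉ = 244, SRAS is Y = 2689 + 5P. Setting AD = SRAS gives 1878 = 14P, so P = 134.14 and Y = 4567 − 9P = 3359.71.
Output 3359.71 is below potential 3909, so over time expected prices fall and SRAS shifts right until Y returns to 3909.
Long run: Y = 3909 on the AD curve gives 3909 = 4567 − 9P, so P = 73.11.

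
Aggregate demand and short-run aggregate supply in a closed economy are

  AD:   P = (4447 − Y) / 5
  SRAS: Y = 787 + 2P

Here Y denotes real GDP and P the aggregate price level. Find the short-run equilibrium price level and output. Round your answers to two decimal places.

P = 522.86, Y = 1832.71

Rearrange AD to Y = 4447 − 5P.
Set AD = SRAS: 4447 − 5P = 787 + 2P, so 3660 = 7P and P = 522.86.
Substituting into AD, Y = 4447 − 5P = 1832.71.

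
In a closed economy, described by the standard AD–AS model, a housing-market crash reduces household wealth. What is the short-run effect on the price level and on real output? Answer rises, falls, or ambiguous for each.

Price level: falls; output: falls

This is a negative demand shock: AD shifts left.
Moving along the upward-sloping SRAS curve, P falls and Y falls.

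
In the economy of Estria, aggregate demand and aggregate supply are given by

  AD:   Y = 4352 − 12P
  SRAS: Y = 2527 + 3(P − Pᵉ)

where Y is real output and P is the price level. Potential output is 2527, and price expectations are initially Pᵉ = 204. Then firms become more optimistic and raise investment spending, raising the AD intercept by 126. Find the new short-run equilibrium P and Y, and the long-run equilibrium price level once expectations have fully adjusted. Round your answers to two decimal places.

Short run: P = 170.87, Y = 2427.60. Long run: P = 162.58.

AD shifts right: new AD is Y = 4478 − 12P. With Pᵉ = 204, SRAS is Y = 1915 + 3P.
Short run: 4478 − 12P = 1915 + 3P gives 2563 = 15P, so P = 170.87 and Y = 4478 − 12P = 2427.60.
Y = 2427.60 is below potential 2527; expectations adjust and SRAS shifts right until Y = 2527.
Long run: on the new AD curve, 2527 = 4478 − 12P gives P = 162.58.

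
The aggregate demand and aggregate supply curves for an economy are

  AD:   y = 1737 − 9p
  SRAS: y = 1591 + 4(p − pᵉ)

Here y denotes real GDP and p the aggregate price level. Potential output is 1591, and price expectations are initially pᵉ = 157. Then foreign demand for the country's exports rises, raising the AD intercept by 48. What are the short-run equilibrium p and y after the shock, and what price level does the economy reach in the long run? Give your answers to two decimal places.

AD shifts right: new AD is y = 1785 − 9p. With pᵉ = 157, SRAS is y = 963 + 4p.
Short run: 1785 − 9p = 963 + 4p gives 822 = 13p, so p = 63.23 and y = 1785 − 9p = 1215.92.
y = 1215.92 is below potential 1591; expectations adjust and SRAS shifts right until y = 1591.
Long run: on the new AD curve, 1591 = 1785 − 9p gives p = 21.56.

Short run: p = 63.23, y = 1215.92. Long run: p = 21.56.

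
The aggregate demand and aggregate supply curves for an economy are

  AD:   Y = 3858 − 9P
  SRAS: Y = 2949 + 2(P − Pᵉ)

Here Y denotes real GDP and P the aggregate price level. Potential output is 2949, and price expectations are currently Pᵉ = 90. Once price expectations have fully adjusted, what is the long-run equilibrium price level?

Long-run P = 101

Short run: with Pᵉ = 90, SRAS is Y = 2769 + 2P. Setting AD = SRAS gives 1089 = 11P, so P = 99 and Y = 3858 − 9·99 = 2967.
Output 2967 is above potential 2949, so over time expected prices rise and SRAS shifts left until Y returns to 2949.
Long run: Y = 2949 on the AD curve gives 2949 = 3858 − 9P, so P = 101.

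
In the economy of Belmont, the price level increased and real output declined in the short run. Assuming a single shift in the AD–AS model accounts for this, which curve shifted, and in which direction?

SRAS shifted left

P rose and Y fell. An AD shift moves P and Y in the same direction; an SRAS shift moves them in opposite directions.
Here P and Y moved in opposite directions, so the SRAS curve shifted.
Since Y fell, SRAS shifted left.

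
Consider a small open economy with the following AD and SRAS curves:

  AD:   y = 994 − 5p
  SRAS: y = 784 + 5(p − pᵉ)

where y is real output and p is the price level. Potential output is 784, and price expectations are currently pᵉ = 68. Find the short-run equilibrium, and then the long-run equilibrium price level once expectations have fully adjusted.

Short run: p = 55, y = 719. Long run: p = 42.

Short run: with pᵉ = 68, SRAS is y = 444 + 5p. Setting AD = SRAS gives 550 = 10p, so p = 55 and y = 994 − 5·55 = 719.
Output 719 is below potential 784, so over time expected prices fall and SRAS shifts right until y returns to 784.
Long run: y = 784 on the AD curve gives 784 = 994 − 5p, so p = 42.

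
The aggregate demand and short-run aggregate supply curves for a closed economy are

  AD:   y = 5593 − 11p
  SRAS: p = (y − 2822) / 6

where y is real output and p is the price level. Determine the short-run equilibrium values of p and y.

Rearrange SRAS to y = 2822 + 6p.
Set AD = SRAS: 5593 − 11p = 2822 + 6p, so 2771 = 17p and p = 163.
Then y = 5593 − 11·163 = 3800.

p = 163, y = 3800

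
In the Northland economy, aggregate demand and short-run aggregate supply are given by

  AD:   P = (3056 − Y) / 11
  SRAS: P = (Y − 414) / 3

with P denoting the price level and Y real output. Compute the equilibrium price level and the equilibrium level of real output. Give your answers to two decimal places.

Rearrange AD to Y = 3056 − 11P.
Rearrange SRAS to Y = 414 + 3P.
Set AD = SRAS: 3056 − 11P = 414 + 3P, so 2642 = 14P and P = 188.71.
Substituting into AD, Y = 3056 − 11P = 980.14.

P = 188.71, Y = 980.14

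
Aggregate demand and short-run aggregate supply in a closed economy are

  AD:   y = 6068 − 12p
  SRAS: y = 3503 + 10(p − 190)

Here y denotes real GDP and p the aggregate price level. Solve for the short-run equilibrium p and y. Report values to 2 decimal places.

Write SRAS as y = 3503 + 10p − 1900 = 1603 + 10p.
Set AD = SRAS: 6068 − 12p = 1603 + 10p, so 4465 = 22p and p = 202.95.
Substituting into AD, y = 6068 − 12p = 3632.55.

p = 202.95, y = 3632.55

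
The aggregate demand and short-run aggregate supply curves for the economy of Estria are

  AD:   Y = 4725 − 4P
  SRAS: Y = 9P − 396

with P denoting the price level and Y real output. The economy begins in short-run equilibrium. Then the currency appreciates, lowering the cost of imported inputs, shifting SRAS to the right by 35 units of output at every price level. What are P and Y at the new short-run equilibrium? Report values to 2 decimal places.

P = 391.23, Y = 3160.08

This is a positive supply shock: SRAS shifts right.
New SRAS: Y = 9P − 361.
Set AD = SRAS: 4725 − 4P = 9P − 361, so 5086 = 13P and P = 391.23.
Substituting into AD, Y = 3160.08.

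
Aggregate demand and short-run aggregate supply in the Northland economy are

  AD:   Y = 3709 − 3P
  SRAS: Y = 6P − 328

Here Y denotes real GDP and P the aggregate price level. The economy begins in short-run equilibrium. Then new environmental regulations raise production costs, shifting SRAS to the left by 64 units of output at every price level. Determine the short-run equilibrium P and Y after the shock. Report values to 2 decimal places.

This is a negative supply shock: SRAS shifts left.
New SRAS: Y = 6P − 392.
Set AD = SRAS: 3709 − 3P = 6P − 392, so 4101 = 9P and P = 455.67.
Substituting into AD, Y = 2342.00.

P = 455.67, Y = 2342.00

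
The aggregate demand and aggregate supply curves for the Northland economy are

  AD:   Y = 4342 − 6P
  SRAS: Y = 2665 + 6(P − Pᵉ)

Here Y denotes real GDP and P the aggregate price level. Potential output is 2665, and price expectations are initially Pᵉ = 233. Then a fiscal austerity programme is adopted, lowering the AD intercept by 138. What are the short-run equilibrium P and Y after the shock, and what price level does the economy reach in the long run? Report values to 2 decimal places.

Short run: P = 244.75, Y = 2735.50. Long run: P = 256.50.

AD shifts left: new AD is Y = 4204 − 6P. With Pᵉ = 233, SRAS is Y = 1267 + 6P.
Short run: 4204 − 6P = 1267 + 6P gives 2937 = 12P, so P = 244.75 and Y = 4204 − 6P = 2735.50.
Y = 2735.50 is above potential 2665; expectations adjust and SRAS shifts left until Y = 2665.
Long run: on the new AD curve, 2665 = 4204 − 6P gives P = 256.50.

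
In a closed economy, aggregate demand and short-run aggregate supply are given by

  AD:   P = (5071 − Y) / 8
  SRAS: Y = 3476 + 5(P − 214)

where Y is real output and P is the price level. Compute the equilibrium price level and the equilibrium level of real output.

P = 205, Y = 3431

Write SRAS as Y = 3476 + 5P − 1070 = 2406 + 5P.
Rearrange AD to Y = 5071 − 8P.
Set AD = SRAS: 5071 − 8P = 2406 + 5P, so 2665 = 13P and P = 205.
Then Y = 5071 − 8·205 = 3431.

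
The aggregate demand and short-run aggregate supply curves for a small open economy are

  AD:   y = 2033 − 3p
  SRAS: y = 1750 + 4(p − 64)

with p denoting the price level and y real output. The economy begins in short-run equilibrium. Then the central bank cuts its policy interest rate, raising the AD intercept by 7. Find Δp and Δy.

Δp = +1, Δy = +4

This is a positive demand shock: AD shifts right.
New AD: y = 2040 − 3p.
SRAS can be written y = 1494 + 4p.
Set AD = SRAS: 2040 − 3p = 1494 + 4p, so 546 = 7p and p = 78.
y = 2040 − 3·78 = 1806.
Initially p = 77, y = 1802, so Δp = +1 and Δy = +4.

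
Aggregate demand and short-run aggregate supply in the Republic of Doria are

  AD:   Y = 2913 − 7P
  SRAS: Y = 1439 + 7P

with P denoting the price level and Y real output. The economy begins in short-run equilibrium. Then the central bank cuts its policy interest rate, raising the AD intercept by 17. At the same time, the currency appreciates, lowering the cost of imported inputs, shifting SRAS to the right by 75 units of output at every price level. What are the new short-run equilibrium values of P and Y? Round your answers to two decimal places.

P = 101.14, Y = 2222.00

After both shocks: AD is Y = 2930 − 7P and SRAS is Y = 1514 + 7P.
Setting them equal: 1416 = 14P, so P = 101.14.
Substituting into AD, Y = 2222.00.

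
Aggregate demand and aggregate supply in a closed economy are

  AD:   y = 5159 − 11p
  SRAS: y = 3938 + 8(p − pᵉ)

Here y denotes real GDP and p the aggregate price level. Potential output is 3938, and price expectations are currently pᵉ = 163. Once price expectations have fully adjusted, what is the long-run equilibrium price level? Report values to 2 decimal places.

Long-run p = 111.00

Short run: with pᵉ = 163, SRAS is y = 2634 + 8p. Setting AD = SRAS gives 2525 = 19p, so p = 132.89 and y = 5159 − 11p = 3697.16.
Output 3697.16 is below potential 3938, so over time expected prices fall and SRAS shifts right until y returns to 3938.
Long run: y = 3938 on the AD curve gives 3938 = 5159 − 11p, so p = 111.00.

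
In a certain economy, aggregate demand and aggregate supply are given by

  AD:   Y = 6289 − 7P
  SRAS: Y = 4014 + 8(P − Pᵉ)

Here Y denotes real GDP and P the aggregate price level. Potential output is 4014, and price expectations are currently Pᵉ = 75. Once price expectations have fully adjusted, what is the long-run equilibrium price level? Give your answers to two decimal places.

Short run: with Pᵉ = 75, SRAS is Y = 3414 + 8P. Setting AD = SRAS gives 2875 = 15P, so P = 191.67 and Y = 6289 − 7P = 4947.33.
Output 4947.33 is above potential 4014, so over time expected prices rise and SRAS shifts left until Y returns to 4014.
Long run: Y = 4014 on the AD curve gives 4014 = 6289 − 7P, so P = 325.00.

Long-run P = 325.00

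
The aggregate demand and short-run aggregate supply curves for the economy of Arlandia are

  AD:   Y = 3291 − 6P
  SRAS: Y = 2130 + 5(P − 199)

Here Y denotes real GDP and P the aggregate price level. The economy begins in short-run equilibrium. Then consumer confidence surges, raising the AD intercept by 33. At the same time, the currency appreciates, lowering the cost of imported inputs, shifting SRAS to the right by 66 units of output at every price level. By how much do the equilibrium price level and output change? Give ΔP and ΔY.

After both shocks: AD is Y = 3324 − 6P and SRAS is Y = 1201 + 5P.
Setting them equal: 2123 = 11P, so P = 193.
Y = 3324 − 6·193 = 2166.
Initially P = 196, Y = 2115, so ΔP = -3 and ΔY = +51.

ΔP = -3, ΔY = +51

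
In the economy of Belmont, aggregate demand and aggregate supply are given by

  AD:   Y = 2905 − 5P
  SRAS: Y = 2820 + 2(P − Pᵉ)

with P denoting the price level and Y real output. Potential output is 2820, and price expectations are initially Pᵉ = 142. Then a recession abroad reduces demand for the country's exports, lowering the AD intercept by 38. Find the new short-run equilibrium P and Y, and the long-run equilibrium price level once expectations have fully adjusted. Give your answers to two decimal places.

Short run: P = 47.29, Y = 2630.57. Long run: P = 9.40.

AD shifts left: new AD is Y = 2867 − 5P. With Pᵉ = 142, SRAS is Y = 2536 + 2P.
Short run: 2867 − 5P = 2536 + 2P gives 331 = 7P, so P = 47.29 and Y = 2867 − 5P = 2630.57.
Y = 2630.57 is below potential 2820; expectations adjust and SRAS shifts right until Y = 2820.
Long run: on the new AD curve, 2820 = 2867 − 5P gives P = 9.40.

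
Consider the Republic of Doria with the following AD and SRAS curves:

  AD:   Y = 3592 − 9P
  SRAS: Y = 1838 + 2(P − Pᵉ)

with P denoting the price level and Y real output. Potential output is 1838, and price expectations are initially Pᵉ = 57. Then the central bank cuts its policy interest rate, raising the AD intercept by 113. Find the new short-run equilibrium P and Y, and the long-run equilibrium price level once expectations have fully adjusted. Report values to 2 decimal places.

AD shifts right: new AD is Y = 3705 − 9P. With Pᵉ = 57, SRAS is Y = 1724 + 2P.
Short run: 3705 − 9P = 1724 + 2P gives 1981 = 11P, so P = 180.09 and Y = 3705 − 9P = 2084.18.
Y = 2084.18 is above potential 1838; expectations adjust and SRAS shifts left until Y = 1838.
Long run: on the new AD curve, 1838 = 3705 − 9P gives P = 207.44.

Short run: P = 180.09, Y = 2084.18. Long run: P = 207.44.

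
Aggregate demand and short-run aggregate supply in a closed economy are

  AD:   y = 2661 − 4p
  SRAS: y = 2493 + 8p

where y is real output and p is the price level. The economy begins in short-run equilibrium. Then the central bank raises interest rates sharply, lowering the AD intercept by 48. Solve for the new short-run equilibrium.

p = 10, y = 2573

This is a negative demand shock: AD shifts left.
New AD: y = 2613 − 4p.
Set AD = SRAS: 2613 − 4p = 2493 + 8p, so 120 = 12p and p = 10.
y = 2613 − 4·10 = 2573.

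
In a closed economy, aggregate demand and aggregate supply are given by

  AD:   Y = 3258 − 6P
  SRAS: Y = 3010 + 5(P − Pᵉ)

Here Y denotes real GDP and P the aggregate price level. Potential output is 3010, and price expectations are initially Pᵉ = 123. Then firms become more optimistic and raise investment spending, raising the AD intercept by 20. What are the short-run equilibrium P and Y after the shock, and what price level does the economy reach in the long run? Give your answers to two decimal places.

AD shifts right: new AD is Y = 3278 − 6P. With Pᵉ = 123, SRAS is Y = 2395 + 5P.
Short run: 3278 − 6P = 2395 + 5P gives 883 = 11P, so P = 80.27 and Y = 3278 − 6P = 2796.36.
Y = 2796.36 is below potential 3010; expectations adjust and SRAS shifts right until Y = 3010.
Long run: on the new AD curve, 3010 = 3278 − 6P gives P = 44.67.

Short run: P = 80.27, Y = 2796.36. Long run: P = 44.67.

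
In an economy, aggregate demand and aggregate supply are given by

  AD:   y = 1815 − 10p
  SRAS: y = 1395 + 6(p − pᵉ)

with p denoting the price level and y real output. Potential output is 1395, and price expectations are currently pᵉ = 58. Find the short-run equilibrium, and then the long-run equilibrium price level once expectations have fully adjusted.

Short run: with pᵉ = 58, SRAS is y = 1047 + 6p. Setting AD = SRAS gives 768 = 16p, so p = 48 and y = 1815 − 10·48 = 1335.
Output 1335 is below potential 1395, so over time expected prices fall and SRAS shifts right until y returns to 1395.
Long run: y = 1395 on the AD curve gives 1395 = 1815 − 10p, so p = 42.

Short run: p = 48, y = 1335. Long run: p = 42.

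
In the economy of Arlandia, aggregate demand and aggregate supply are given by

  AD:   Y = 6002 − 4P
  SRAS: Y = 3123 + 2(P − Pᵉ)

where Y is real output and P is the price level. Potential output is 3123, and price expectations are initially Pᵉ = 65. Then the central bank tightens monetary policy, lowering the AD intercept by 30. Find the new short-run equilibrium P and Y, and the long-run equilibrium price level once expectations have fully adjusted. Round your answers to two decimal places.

AD shifts left: new AD is Y = 5972 − 4P. With Pᵉ = 65, SRAS is Y = 2993 + 2P.
Short run: 5972 − 4P = 2993 + 2P gives 2979 = 6P, so P = 496.50 and Y = 5972 − 4P = 3986.00.
Y = 3986.00 is above potential 3123; expectations adjust and SRAS shifts left until Y = 3123.
Long run: on the new AD curve, 3123 = 5972 − 4P gives P = 712.25.

Short run: P = 496.50, Y = 3986.00. Long run: P = 712.25.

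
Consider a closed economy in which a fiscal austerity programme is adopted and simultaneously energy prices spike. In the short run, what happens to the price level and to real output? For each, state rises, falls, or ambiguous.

Price level: ambiguous; output: falls

The first event is a negative demand shock: AD shifts left, which by itself pushes P down and Y down.
The second is an adverse supply shock: SRAS shifts left, which by itself pushes P up and Y down.
The two shocks push P in opposite directions, so the effect on P is ambiguous. Both shocks push Y down, so Y falls.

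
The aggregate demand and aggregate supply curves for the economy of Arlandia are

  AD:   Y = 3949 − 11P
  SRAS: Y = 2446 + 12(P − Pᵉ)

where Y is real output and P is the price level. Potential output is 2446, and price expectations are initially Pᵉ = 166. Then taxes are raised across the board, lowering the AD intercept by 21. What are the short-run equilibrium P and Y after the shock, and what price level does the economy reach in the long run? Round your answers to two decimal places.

AD shifts left: new AD is Y = 3928 − 11P. With Pᵉ = 166, SRAS is Y = 454 + 12P.
Short run: 3928 − 11P = 454 + 12P gives 3474 = 23P, so P = 151.04 and Y = 3928 − 11P = 2266.52.
Y = 2266.52 is below potential 2446; expectations adjust and SRAS shifts right until Y = 2446.
Long run: on the new AD curve, 2446 = 3928 − 11P gives P = 134.73.

Short run: P = 151.04, Y = 2266.52. Long run: P = 134.73.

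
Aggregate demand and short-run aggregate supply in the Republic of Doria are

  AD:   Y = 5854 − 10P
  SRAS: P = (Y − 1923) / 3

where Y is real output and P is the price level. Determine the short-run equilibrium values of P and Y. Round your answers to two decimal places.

Rearrange SRAS to Y = 1923 + 3P.
Set AD = SRAS: 5854 − 10P = 1923 + 3P, so 3931 = 13P and P = 302.38.
Substituting into AD, Y = 5854 − 10P = 2830.15.

P = 302.38, Y = 2830.15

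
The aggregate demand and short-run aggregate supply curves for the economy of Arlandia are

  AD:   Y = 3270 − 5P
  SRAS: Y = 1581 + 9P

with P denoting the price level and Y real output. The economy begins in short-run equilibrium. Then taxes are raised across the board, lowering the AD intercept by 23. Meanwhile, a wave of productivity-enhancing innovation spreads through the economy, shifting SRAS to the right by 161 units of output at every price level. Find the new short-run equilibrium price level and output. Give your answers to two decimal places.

After both shocks: AD is Y = 3247 − 5P and SRAS is Y = 1742 + 9P.
Setting them equal: 1505 = 14P, so P = 107.50.
Substituting into AD, Y = 2709.50.

P = 107.50, Y = 2709.50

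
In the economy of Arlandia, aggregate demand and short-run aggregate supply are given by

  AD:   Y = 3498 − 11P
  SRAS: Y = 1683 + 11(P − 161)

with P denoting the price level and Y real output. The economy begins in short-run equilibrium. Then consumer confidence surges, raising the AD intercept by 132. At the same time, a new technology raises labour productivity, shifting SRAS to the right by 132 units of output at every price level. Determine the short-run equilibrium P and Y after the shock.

P = 163, Y = 1837

After both shocks: AD is Y = 3630 − 11P and SRAS is Y = 44 + 11P.
Setting them equal: 3586 = 22P, so P = 163.
Y = 3630 − 11·163 = 1837.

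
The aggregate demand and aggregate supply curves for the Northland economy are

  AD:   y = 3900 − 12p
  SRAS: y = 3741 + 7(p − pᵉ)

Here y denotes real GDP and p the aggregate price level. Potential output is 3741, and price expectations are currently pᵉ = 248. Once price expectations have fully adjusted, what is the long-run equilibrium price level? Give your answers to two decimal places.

Short run: with pᵉ = 248, SRAS is y = 2005 + 7p. Setting AD = SRAS gives 1895 = 19p, so p = 99.74 and y = 3900 − 12p = 2703.16.
Output 2703.16 is below potential 3741, so over time expected prices fall and SRAS shifts right until y returns to 3741.
Long run: y = 3741 on the AD curve gives 3741 = 3900 − 12p, so p = 13.25.

Long-run p = 13.25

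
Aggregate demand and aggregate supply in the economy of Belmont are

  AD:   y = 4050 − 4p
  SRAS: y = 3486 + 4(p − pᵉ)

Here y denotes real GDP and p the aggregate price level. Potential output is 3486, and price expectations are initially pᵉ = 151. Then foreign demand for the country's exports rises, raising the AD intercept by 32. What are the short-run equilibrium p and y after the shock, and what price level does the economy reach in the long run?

AD shifts right: new AD is y = 4082 − 4p. With pᵉ = 151, SRAS is y = 2882 + 4p.
Short run: 4082 − 4p = 2882 + 4p gives 1200 = 8p, so p = 150 and y = 4082 − 4·150 = 3482.
y = 3482 is below potential 3486; expectations adjust and SRAS shifts right until y = 3486.
Long run: on the new AD curve, 3486 = 4082 − 4p gives p = 149.

Short run: p = 150, y = 3482. Long run: p = 149.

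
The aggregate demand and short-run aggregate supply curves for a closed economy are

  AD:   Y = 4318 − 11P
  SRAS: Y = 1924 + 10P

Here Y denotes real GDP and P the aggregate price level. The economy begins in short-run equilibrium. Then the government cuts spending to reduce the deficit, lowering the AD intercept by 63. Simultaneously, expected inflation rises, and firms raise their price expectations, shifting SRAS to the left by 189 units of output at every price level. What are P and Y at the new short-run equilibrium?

P = 120, Y = 2935

After both shocks: AD is Y = 4255 − 11P and SRAS is Y = 1735 + 10P.
Setting them equal: 2520 = 21P, so P = 120.
Y = 4255 − 11·120 = 2935.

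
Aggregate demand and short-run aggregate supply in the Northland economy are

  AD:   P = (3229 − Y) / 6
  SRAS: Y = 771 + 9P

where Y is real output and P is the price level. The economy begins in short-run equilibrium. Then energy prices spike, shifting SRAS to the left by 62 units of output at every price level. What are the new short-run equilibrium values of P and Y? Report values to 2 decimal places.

This is a negative supply shock: SRAS shifts left.
New SRAS: Y = 709 + 9P.
Set AD = SRAS: 3229 − 6P = 709 + 9P, so 2520 = 15P and P = 168.00.
Substituting into AD, Y = 2221.00.

P = 168.00, Y = 2221.00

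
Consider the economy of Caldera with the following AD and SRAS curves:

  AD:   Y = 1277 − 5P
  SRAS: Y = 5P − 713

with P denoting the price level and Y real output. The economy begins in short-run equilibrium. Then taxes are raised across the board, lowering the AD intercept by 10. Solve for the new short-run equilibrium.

P = 198, Y = 277

This is a negative demand shock: AD shifts left.
New AD: Y = 1267 − 5P.
Set AD = SRAS: 1267 − 5P = 5P − 713, so 1980 = 10P and P = 198.
Y = 1267 − 5·198 = 277.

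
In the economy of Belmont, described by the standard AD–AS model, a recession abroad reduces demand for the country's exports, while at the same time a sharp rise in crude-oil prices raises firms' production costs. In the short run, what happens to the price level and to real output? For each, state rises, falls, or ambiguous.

The first event is a negative demand shock: AD shifts left, which by itself pushes P down and Y down.
The second is an adverse supply shock: SRAS shifts left, which by itself pushes P up and Y down.
The two shocks push P in opposite directions, so the effect on P is ambiguous. Both shocks push Y down, so Y falls.

Price level: ambiguous; output: falls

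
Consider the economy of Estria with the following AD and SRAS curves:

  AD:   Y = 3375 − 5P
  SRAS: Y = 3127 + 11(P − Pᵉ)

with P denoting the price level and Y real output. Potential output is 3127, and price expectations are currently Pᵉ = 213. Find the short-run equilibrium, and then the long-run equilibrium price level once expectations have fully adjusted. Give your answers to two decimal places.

Short run: P = 161.94, Y = 2565.31. Long run: P = 49.60.

Short run: with Pᵉ = 213, SRAS is Y = 784 + 11P. Setting AD = SRAS gives 2591 = 16P, so P = 161.94 and Y = 3375 − 5P = 2565.31.
Output 2565.31 is below potential 3127, so over time expected prices fall and SRAS shifts right until Y returns to 3127.
Long run: Y = 3127 on the AD curve gives 3127 = 3375 − 5P, so P = 49.60.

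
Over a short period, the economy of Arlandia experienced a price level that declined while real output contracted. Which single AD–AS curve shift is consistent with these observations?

AD shifted left

P fell and Y fell. An AD shift moves P and Y in the same direction; an SRAS shift moves them in opposite directions.
Here P and Y moved in the same direction, so the AD curve shifted.
Since Y fell, AD shifted left.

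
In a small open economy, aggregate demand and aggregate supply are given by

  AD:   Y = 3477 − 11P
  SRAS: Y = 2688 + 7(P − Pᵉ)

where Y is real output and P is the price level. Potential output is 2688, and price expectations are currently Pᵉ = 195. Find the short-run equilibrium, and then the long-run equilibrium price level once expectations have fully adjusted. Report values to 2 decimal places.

Short run: P = 119.67, Y = 2160.67. Long run: P = 71.73.

Short run: with Pᵉ = 195, SRAS is Y = 1323 + 7P. Setting AD = SRAS gives 2154 = 18P, so P = 119.67 and Y = 3477 − 11P = 2160.67.
Output 2160.67 is below potential 2688, so over time expected prices fall and SRAS shifts right until Y returns to 2688.
Long run: Y = 2688 on the AD curve gives 2688 = 3477 − 11P, so P = 71.73.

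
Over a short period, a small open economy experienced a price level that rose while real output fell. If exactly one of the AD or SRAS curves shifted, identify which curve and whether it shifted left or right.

SRAS shifted left

P rose and Y fell. An AD shift moves P and Y in the same direction; an SRAS shift moves them in opposite directions.
Here P and Y moved in opposite directions, so the SRAS curve shifted.
Since Y fell, SRAS shifted left.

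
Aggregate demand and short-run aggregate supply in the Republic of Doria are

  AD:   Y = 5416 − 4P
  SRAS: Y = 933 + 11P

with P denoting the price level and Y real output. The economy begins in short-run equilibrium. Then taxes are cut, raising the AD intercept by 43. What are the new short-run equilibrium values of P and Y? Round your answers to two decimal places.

This is a positive demand shock: AD shifts right.
New AD: Y = 5459 − 4P.
Set AD = SRAS: 5459 − 4P = 933 + 11P, so 4526 = 15P and P = 301.73.
Substituting into AD, Y = 4252.07.

P = 301.73, Y = 4252.07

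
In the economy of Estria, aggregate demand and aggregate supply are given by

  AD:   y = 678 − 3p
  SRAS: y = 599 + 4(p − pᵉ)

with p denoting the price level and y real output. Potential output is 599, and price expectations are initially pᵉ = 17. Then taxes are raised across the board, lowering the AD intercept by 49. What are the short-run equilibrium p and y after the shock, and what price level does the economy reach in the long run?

AD shifts left: new AD is y = 629 − 3p. With pᵉ = 17, SRAS is y = 531 + 4p.
Short run: 629 − 3p = 531 + 4p gives 98 = 7p, so p = 14 and y = 629 − 3·14 = 587.
y = 587 is below potential 599; expectations adjust and SRAS shifts right until y = 599.
Long run: on the new AD curve, 599 = 629 − 3p gives p = 10.

Short run: p = 14, y = 587. Long run: p = 10.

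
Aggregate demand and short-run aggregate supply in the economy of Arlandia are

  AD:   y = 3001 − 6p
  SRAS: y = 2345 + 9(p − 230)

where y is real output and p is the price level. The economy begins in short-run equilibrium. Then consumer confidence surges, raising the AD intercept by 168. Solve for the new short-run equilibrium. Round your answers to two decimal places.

p = 192.93, y = 2011.40

This is a positive demand shock: AD shifts right.
New AD: y = 3169 − 6p.
SRAS can be written y = 275 + 9p.
Set AD = SRAS: 3169 − 6p = 275 + 9p, so 2894 = 15p and p = 192.93.
Substituting into AD, y = 2011.40.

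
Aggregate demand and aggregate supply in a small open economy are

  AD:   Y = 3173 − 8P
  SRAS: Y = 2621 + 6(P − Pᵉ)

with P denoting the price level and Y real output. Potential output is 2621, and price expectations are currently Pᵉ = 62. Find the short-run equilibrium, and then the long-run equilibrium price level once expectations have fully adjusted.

Short run: with Pᵉ = 62, SRAS is Y = 2249 + 6P. Setting AD = SRAS gives 924 = 14P, so P = 66 and Y = 3173 − 8·66 = 2645.
Output 2645 is above potential 2621, so over time expected prices rise and SRAS shifts left until Y returns to 2621.
Long run: Y = 2621 on the AD curve gives 2621 = 3173 − 8P, so P = 69.

Short run: P = 66, Y = 2645. Long run: P = 69.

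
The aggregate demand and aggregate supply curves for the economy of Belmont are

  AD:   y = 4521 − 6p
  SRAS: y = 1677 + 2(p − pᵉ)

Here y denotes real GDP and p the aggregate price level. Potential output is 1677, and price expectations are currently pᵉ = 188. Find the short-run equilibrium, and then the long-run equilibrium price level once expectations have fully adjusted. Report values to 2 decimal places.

Short run: p = 402.50, y = 2106.00. Long run: p = 474.00.

Short run: with pᵉ = 188, SRAS is y = 1301 + 2p. Setting AD = SRAS gives 3220 = 8p, so p = 402.50 and y = 4521 − 6p = 2106.00.
Output 2106.00 is above potential 1677, so over time expected prices rise and SRAS shifts left until y returns to 1677.
Long run: y = 1677 on the AD curve gives 1677 = 4521 − 6p, so p = 474.00.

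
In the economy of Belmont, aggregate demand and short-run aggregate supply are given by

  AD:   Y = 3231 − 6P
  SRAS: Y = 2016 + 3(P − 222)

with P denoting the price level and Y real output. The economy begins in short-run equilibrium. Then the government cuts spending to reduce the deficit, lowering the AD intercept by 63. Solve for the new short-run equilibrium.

P = 202, Y = 1956

This is a negative demand shock: AD shifts left.
New AD: Y = 3168 − 6P.
SRAS can be written Y = 1350 + 3P.
Set AD = SRAS: 3168 − 6P = 1350 + 3P, so 1818 = 9P and P = 202.
Y = 3168 − 6·202 = 1956.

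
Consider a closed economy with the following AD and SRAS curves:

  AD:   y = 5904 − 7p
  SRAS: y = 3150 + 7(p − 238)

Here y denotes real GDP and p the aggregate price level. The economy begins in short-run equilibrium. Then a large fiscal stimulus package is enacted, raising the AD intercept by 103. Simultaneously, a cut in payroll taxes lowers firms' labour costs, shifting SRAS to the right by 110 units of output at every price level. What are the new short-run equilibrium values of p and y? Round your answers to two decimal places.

After both shocks: AD is y = 6007 − 7p and SRAS is y = 1594 + 7p.
Setting them equal: 4413 = 14p, so p = 315.21.
Substituting into AD, y = 3800.50.

p = 315.21, y = 3800.50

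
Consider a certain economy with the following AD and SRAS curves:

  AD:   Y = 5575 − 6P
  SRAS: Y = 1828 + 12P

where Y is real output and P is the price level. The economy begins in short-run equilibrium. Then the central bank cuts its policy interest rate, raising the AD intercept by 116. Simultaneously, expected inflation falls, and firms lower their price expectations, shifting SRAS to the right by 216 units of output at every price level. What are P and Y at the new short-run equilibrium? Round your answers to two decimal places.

After both shocks: AD is Y = 5691 − 6P and SRAS is Y = 2044 + 12P.
Setting them equal: 3647 = 18P, so P = 202.61.
Substituting into AD, Y = 4475.33.

P = 202.61, Y = 4475.33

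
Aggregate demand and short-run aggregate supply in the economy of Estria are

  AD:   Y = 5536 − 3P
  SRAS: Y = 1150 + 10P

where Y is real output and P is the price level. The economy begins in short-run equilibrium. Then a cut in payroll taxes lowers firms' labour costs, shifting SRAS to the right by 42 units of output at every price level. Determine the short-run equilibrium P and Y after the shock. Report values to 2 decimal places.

This is a positive supply shock: SRAS shifts right.
New SRAS: Y = 1192 + 10P.
Set AD = SRAS: 5536 − 3P = 1192 + 10P, so 4344 = 13P and P = 334.15.
Substituting into AD, Y = 4533.54.

P = 334.15, Y = 4533.54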